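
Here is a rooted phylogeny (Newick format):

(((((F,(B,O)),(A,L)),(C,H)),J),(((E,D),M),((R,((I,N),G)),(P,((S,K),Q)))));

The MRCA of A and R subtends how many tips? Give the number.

The MRCA of A and R is the root, so the clade is the entire tree.
That clade contains 19 terminal taxa: A, B, C, D, E, F, G, H, I, J, K, L, M, N, O, P, Q, R, S.

19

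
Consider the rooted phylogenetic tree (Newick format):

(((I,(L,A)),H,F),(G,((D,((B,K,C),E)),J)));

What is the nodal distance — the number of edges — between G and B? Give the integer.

The MRCA of G and B is the node subtending (G,((D,((B,K,C),E)),J)).
From G up to that node: 1 branch. From B up to the same node: 5 branches. Total: 1 + 5 = 6.

6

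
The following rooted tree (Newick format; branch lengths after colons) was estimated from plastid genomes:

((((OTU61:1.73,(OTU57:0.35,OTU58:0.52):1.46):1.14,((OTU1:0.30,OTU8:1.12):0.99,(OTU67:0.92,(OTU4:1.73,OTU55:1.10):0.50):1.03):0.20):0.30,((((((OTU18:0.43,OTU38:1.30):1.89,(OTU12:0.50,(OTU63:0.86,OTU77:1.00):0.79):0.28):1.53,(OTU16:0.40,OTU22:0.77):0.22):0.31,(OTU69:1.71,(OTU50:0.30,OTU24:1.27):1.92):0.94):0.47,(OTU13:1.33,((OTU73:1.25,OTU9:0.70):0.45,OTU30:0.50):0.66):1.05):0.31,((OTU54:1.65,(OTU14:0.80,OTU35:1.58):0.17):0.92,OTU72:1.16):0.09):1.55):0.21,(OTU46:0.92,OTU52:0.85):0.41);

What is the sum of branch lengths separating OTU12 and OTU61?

8.12

The path runs OTU12 → … → MRCA → … → OTU61; the MRCA is the node subtending (((OTU61,(OTU57,OTU58)),((OTU1,OTU8),(OTU67,(OTU4,OTU55)))),((((((OTU18,OTU38),(OTU12,(OTU63,OTU77))),(OTU16,OTU22)),(OTU69,(OTU50,OTU24))),(OTU13,((OTU73,OTU9),OTU30))),((OTU54,(OTU14,OTU35)),OTU72))).
Branch lengths along that path: 0.50 + 0.28 + 1.53 + 0.31 + 0.47 + 0.31 + 1.55 + 0.30 + 1.14 + 1.73 = 8.12.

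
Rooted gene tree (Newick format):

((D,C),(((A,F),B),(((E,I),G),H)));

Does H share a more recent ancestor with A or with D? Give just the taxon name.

The MRCA of H and A subtends (((A,F),B),(((E,I),G),H)) (7 taxa).
The MRCA of H and D is the root, subtending the entire tree (9 taxa).
The first is nested inside the second, so H shares a more recent common ancestor with A.

A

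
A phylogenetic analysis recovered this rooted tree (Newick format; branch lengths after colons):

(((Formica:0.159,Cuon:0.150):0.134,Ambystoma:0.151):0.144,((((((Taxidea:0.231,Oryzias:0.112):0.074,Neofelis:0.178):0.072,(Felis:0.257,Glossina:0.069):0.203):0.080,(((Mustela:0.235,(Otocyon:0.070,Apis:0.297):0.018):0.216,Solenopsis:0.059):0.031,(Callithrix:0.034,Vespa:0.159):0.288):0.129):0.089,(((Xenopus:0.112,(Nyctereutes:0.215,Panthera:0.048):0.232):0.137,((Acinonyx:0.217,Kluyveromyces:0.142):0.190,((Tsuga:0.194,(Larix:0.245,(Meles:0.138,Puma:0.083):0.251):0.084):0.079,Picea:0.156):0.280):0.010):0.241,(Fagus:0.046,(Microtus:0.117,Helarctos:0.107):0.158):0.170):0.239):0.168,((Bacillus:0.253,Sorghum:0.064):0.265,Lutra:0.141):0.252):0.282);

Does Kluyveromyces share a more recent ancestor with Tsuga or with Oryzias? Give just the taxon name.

The MRCA of Kluyveromyces and Tsuga subtends ((Acinonyx,Kluyveromyces),((Tsuga,(Larix,(Meles,Puma))),Picea)) (7 taxa).
The MRCA of Kluyveromyces and Oryzias subtends (((((Taxidea,Oryzias),Neofelis),(Felis,Glossina)),(((Mustela,(Otocyon,Apis)),Solenopsis),(Callithrix,Vespa))),(((Xenopus,(Nyctereutes,Panthera)),((Acinonyx,Kluyveromyces),((Tsuga,(Larix,(Meles,Puma))),Picea))),(Fagus,(Microtus,Helarctos)))) (24 taxa).
The first is nested inside the second, so Kluyveromyces shares a more recent common ancestor with Tsuga.

Tsuga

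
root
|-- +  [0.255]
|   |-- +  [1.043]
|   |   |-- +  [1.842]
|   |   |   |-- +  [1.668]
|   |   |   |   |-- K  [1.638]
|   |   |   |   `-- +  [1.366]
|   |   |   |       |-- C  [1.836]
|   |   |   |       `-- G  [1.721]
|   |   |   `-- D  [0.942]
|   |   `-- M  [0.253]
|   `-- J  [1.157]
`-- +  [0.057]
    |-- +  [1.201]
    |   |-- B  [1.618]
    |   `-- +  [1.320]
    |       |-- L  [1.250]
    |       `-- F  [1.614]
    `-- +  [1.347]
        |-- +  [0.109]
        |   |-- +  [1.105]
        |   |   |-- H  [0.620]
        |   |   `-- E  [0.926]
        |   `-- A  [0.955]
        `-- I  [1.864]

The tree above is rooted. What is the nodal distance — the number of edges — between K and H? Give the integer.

10

The MRCA of K and H is the root of the tree.
From K up to that node: 5 branches. From H up to the same node: 5 branches. Total: 5 + 5 = 10.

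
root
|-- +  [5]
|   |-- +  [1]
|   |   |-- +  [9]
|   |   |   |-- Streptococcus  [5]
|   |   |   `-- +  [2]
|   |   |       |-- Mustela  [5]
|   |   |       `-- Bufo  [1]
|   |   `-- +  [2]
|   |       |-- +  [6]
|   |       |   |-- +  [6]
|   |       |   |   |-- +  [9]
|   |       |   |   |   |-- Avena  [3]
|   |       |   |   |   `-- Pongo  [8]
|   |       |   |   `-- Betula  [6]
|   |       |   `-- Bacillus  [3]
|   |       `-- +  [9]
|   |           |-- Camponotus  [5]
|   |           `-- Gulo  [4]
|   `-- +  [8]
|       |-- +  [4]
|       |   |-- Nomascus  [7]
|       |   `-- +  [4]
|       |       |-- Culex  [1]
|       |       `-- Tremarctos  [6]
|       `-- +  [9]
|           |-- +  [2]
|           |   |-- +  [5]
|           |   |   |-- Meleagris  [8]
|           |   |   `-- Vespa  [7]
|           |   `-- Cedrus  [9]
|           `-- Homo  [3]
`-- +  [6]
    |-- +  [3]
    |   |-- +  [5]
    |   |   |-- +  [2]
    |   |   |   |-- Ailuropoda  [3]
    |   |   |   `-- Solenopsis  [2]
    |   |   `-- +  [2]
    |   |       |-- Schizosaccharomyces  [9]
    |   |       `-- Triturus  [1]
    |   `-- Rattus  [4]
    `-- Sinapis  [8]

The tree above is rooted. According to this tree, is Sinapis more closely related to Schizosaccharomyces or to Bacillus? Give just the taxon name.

Schizosaccharomyces

The MRCA of Sinapis and Schizosaccharomyces subtends ((((Ailuropoda,Solenopsis),(Schizosaccharomyces,Triturus)),Rattus),Sinapis) (6 taxa).
The MRCA of Sinapis and Bacillus is the root, subtending the entire tree (22 taxa).
The first is nested inside the second, so Sinapis shares a more recent common ancestor with Schizosaccharomyces.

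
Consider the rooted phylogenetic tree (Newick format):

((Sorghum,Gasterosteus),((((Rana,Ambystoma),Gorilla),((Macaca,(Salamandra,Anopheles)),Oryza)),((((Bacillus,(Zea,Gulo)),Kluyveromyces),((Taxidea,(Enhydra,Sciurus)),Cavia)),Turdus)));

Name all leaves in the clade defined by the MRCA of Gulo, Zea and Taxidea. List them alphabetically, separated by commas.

Tracing Gulo: it sits inside (Zea,Gulo).
Tracing Zea: it sits inside (Zea,Gulo).
Tracing Taxidea: it sits inside (Taxidea,(Enhydra,Sciurus)).
The smallest clade enclosing all 3 is (((Bacillus,(Zea,Gulo)),Kluyveromyces),((Taxidea,(Enhydra,Sciurus)),Cavia)); the answer is its 8 terminal taxa in alphabetical order.

Bacillus, Cavia, Enhydra, Gulo, Kluyveromyces, Sciurus, Taxidea, Zea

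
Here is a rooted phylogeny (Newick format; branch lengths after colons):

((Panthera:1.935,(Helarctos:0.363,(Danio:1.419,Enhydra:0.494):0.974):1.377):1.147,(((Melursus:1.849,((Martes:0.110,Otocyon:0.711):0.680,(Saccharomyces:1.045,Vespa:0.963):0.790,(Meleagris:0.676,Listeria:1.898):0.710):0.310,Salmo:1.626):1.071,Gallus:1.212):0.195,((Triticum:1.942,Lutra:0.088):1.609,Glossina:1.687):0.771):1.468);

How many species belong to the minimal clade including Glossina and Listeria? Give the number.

12

The MRCA of Glossina and Listeria is the node subtending (((Melursus,((Martes,Otocyon),(Saccharomyces,Vespa),(Meleagris,Listeria)),Salmo),Gallus),((Triticum,Lutra),Glossina)).
That clade contains 12 terminal taxa: Gallus, Glossina, Listeria, Lutra, Martes, Meleagris, Melursus, Otocyon, Saccharomyces, Salmo, Triticum, Vespa.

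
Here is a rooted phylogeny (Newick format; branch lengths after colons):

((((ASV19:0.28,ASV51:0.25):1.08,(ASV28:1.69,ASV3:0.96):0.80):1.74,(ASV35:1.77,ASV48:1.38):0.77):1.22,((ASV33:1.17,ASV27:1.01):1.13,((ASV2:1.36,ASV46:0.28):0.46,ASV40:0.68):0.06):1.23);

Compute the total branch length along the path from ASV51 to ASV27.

The path runs ASV51 → … → MRCA → … → ASV27; the MRCA is the root of the tree.
Branch lengths along that path: 0.25 + 1.08 + 1.74 + 1.22 + 1.23 + 1.13 + 1.01 = 7.66.

7.66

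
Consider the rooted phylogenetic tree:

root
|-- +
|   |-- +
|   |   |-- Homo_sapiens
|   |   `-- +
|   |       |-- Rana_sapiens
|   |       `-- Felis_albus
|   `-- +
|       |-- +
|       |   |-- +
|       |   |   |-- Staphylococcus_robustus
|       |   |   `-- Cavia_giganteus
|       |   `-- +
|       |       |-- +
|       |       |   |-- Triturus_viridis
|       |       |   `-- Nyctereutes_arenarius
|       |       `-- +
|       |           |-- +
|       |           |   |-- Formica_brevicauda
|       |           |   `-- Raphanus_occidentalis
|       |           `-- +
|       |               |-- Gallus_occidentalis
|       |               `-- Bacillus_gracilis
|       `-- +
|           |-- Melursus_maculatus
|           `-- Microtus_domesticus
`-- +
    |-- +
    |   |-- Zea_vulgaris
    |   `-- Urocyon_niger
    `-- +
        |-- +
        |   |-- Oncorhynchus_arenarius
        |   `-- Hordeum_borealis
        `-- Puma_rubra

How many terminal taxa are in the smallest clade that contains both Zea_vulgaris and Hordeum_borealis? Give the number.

The MRCA of Zea_vulgaris and Hordeum_borealis is the node subtending ((Zea_vulgaris,Urocyon_niger),((Oncorhynchus_arenarius,Hordeum_borealis),Puma_rubra)).
That clade contains 5 terminal taxa: Hordeum_borealis, Oncorhynchus_arenarius, Puma_rubra, Urocyon_niger, Zea_vulgaris.

5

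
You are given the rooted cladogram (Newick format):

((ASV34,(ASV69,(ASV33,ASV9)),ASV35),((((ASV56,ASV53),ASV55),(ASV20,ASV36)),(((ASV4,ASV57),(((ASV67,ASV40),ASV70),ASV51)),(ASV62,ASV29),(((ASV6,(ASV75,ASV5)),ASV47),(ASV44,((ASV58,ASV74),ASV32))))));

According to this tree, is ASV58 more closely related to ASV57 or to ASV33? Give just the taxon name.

ASV57

The MRCA of ASV58 and ASV57 subtends (((ASV4,ASV57),(((ASV67,ASV40),ASV70),ASV51)),(ASV62,ASV29),(((ASV6,(ASV75,ASV5)),ASV47),(ASV44,((ASV58,ASV74),ASV32)))) (16 taxa).
The MRCA of ASV58 and ASV33 is the root, subtending the entire tree (26 taxa).
The first is nested inside the second, so ASV58 shares a more recent common ancestor with ASV57.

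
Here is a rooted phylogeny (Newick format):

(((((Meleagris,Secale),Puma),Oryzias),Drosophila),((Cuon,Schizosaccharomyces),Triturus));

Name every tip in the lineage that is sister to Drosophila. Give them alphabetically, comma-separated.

Drosophila attaches to the tree at the node subtending ((((Meleagris,Secale),Puma),Oryzias),Drosophila).
The other lineage descending from that same node — the sister group — is (((Meleagris,Secale),Puma),Oryzias); its 4 tips in alphabetical order are the answer.

Meleagris, Oryzias, Puma, Secale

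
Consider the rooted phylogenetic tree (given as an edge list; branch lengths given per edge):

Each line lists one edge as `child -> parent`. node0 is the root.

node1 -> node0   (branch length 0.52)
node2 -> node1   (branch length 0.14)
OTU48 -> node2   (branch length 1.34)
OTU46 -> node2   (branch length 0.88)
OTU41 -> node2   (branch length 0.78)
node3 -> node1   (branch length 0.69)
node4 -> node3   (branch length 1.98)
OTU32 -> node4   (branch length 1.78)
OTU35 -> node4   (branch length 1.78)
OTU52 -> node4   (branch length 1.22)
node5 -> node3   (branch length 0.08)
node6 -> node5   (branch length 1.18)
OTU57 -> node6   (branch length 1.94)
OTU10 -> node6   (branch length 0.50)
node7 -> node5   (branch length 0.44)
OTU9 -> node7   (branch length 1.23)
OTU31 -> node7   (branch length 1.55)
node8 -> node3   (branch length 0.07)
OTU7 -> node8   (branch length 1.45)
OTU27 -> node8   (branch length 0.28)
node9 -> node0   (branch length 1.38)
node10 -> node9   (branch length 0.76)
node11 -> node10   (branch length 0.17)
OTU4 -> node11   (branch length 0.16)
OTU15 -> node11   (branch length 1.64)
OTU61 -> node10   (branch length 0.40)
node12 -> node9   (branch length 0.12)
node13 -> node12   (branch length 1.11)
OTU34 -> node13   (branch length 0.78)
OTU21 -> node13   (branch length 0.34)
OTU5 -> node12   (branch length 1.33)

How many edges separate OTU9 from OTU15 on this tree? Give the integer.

The MRCA of OTU9 and OTU15 is the root of the tree.
From OTU9 up to that node: 5 branches. From OTU15 up to the same node: 4 branches. Total: 5 + 4 = 9.

9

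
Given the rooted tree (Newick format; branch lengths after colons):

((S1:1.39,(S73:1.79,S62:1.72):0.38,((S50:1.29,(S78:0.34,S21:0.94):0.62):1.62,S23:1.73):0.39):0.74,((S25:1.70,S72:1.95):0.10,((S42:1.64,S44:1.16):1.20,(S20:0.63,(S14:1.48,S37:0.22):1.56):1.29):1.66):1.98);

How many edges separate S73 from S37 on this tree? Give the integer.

The MRCA of S73 and S37 is the root of the tree.
From S73 up to that node: 3 branches. From S37 up to the same node: 5 branches. Total: 3 + 5 = 8.

8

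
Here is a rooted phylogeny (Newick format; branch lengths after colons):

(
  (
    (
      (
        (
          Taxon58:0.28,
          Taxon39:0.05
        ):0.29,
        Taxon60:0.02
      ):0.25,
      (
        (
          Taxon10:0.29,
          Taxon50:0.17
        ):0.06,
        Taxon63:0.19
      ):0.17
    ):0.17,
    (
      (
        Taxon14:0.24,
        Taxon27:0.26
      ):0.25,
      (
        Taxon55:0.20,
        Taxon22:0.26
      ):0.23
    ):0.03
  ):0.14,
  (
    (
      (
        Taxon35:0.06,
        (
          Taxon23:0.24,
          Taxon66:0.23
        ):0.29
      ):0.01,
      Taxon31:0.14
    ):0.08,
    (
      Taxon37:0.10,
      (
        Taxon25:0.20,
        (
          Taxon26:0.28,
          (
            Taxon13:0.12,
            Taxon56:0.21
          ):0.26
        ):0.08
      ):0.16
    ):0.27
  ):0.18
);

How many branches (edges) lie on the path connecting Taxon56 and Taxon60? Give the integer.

The MRCA of Taxon56 and Taxon60 is the root of the tree.
From Taxon56 up to that node: 6 branches. From Taxon60 up to the same node: 4 branches. Total: 6 + 4 = 10.

10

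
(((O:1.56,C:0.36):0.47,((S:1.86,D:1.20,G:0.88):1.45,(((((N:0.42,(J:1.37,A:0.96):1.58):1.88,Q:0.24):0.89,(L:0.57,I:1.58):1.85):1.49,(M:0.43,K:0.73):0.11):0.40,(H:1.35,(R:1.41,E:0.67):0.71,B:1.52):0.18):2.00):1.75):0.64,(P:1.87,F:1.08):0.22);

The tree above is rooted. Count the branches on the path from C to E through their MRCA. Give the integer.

7

The MRCA of C and E is the node subtending ((O,C),((S,D,G),(((((N,(J,A)),Q),(L,I)),(M,K)),(H,(R,E),B)))).
From C up to that node: 2 branches. From E up to the same node: 5 branches. Total: 2 + 5 = 7.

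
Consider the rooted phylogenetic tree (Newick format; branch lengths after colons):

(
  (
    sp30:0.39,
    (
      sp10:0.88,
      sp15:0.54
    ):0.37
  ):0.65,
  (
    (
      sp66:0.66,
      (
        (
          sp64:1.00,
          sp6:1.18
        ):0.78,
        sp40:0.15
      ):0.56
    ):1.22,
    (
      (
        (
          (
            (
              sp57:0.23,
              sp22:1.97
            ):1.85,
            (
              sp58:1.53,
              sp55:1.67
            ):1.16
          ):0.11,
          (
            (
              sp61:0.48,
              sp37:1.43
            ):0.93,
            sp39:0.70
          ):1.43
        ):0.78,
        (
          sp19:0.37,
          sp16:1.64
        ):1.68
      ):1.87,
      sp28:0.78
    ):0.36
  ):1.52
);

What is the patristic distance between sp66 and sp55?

7.83

The path runs sp66 → … → MRCA → … → sp55; the MRCA is the node subtending ((sp66,((sp64,sp6),sp40)),(((((sp57,sp22),(sp58,sp55)),((sp61,sp37),sp39)),(sp19,sp16)),sp28)).
Branch lengths along that path: 0.66 + 1.22 + 0.36 + 1.87 + 0.78 + 0.11 + 1.16 + 1.67 = 7.83.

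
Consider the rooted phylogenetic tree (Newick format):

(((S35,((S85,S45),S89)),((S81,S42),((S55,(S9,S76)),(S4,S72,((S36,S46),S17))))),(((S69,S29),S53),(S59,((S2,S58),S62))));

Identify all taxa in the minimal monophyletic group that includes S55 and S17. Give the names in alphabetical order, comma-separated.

S17, S36, S4, S46, S55, S72, S76, S9

Tracing S55: it sits inside (S55,(S9,S76)).
Tracing S17: it sits inside ((S36,S46),S17).
The smallest clade enclosing both is ((S55,(S9,S76)),(S4,S72,((S36,S46),S17))); the answer is its 8 terminal taxa in alphabetical order.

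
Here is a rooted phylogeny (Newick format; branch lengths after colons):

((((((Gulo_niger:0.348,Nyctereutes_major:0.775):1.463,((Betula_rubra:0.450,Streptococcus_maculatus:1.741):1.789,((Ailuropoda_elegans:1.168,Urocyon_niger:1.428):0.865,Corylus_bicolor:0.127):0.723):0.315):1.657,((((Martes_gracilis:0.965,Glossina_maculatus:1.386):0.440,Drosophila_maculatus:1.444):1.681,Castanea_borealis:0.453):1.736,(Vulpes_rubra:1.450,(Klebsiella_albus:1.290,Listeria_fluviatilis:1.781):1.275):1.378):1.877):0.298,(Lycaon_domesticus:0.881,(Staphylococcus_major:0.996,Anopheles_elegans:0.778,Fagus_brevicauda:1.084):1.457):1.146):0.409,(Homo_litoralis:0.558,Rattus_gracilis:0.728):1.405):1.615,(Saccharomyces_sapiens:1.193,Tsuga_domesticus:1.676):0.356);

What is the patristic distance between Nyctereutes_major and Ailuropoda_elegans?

5.309

The path runs Nyctereutes_major → … → MRCA → … → Ailuropoda_elegans; the MRCA is the node subtending ((Gulo_niger,Nyctereutes_major),((Betula_rubra,Streptococcus_maculatus),((Ailuropoda_elegans,Urocyon_niger),Corylus_bicolor))).
Branch lengths along that path: 0.775 + 1.463 + 0.315 + 0.723 + 0.865 + 1.168 = 5.309.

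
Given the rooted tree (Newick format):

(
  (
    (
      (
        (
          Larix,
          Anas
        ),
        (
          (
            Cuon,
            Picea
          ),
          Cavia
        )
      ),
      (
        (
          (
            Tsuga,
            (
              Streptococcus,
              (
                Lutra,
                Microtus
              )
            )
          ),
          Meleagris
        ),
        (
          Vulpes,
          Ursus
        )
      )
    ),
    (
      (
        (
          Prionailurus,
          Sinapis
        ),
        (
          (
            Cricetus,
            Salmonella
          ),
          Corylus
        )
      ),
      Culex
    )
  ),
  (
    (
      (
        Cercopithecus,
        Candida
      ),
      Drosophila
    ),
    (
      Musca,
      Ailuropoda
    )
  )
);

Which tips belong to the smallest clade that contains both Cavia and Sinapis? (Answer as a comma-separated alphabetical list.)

Tracing Cavia: it sits inside ((Cuon,Picea),Cavia).
Tracing Sinapis: it sits inside (Prionailurus,Sinapis).
The smallest clade enclosing both is ((((Larix,Anas),((Cuon,Picea),Cavia)),(((Tsuga,(Streptococcus,(Lutra,Microtus))),Meleagris),(Vulpes,Ursus))),(((Prionailurus,Sinapis),((Cricetus,Salmonella),Corylus)),Culex)); the answer is its 18 terminal taxa in alphabetical order.

Anas, Cavia, Corylus, Cricetus, Culex, Cuon, Larix, Lutra, Meleagris, Microtus, Picea, Prionailurus, Salmonella, Sinapis, Streptococcus, Tsuga, Ursus, Vulpes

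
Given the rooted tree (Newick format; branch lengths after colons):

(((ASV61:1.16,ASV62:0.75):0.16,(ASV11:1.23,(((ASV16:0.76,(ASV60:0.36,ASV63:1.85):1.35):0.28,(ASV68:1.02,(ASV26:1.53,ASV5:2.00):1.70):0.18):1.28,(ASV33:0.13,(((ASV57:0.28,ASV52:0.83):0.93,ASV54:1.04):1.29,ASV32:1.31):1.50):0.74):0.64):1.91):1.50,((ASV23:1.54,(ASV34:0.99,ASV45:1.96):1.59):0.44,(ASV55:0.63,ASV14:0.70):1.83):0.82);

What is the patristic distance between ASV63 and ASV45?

The path runs ASV63 → … → MRCA → … → ASV45; the MRCA is the root of the tree.
Branch lengths along that path: 1.85 + 1.35 + 0.28 + 1.28 + 0.64 + 1.91 + 1.50 + 0.82 + 0.44 + 1.59 + 1.96 = 13.62.

13.62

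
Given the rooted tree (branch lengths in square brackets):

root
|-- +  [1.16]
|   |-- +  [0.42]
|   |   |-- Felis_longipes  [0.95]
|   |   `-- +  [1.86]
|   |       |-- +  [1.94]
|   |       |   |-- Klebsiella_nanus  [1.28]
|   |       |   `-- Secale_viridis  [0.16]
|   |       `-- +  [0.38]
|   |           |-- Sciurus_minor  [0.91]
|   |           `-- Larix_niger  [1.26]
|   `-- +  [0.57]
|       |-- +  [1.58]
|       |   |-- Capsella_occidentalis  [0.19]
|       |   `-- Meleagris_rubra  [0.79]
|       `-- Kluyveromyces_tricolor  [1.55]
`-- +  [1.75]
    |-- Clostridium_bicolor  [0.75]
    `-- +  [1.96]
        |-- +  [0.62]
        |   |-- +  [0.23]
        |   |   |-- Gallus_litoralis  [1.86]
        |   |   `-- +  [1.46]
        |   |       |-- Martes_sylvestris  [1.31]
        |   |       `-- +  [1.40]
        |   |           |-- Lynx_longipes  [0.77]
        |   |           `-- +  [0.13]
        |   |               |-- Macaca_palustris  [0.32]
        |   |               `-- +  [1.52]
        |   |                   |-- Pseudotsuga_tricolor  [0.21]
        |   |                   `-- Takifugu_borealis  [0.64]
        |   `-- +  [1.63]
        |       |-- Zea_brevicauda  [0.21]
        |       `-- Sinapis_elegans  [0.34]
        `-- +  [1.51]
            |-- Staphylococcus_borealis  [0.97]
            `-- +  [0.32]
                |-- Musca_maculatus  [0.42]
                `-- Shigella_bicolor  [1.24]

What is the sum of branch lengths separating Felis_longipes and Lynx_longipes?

10.72

The path runs Felis_longipes → … → MRCA → … → Lynx_longipes; the MRCA is the root of the tree.
Branch lengths along that path: 0.95 + 0.42 + 1.16 + 1.75 + 1.96 + 0.62 + 0.23 + 1.46 + 1.40 + 0.77 = 10.72.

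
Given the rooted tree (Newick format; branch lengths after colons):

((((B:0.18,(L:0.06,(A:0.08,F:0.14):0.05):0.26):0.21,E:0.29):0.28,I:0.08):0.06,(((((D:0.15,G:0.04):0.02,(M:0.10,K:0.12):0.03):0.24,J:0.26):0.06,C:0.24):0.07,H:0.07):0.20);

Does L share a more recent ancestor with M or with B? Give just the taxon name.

B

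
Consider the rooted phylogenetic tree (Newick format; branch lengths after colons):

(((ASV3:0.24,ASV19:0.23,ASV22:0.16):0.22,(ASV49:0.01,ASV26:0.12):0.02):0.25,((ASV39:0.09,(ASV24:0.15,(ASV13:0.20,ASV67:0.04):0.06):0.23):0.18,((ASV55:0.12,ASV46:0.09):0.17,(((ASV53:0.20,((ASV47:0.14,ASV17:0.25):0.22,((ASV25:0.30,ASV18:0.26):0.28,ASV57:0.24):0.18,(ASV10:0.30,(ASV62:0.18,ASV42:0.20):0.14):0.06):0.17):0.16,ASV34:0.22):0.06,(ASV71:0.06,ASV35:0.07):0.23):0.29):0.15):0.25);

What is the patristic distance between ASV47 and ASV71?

The path runs ASV47 → … → MRCA → … → ASV71; the MRCA is the node subtending (((ASV53,((ASV47,ASV17),((ASV25,ASV18),ASV57),(ASV10,(ASV62,ASV42)))),ASV34),(ASV71,ASV35)).
Branch lengths along that path: 0.14 + 0.22 + 0.17 + 0.16 + 0.06 + 0.23 + 0.06 = 1.04.

1.04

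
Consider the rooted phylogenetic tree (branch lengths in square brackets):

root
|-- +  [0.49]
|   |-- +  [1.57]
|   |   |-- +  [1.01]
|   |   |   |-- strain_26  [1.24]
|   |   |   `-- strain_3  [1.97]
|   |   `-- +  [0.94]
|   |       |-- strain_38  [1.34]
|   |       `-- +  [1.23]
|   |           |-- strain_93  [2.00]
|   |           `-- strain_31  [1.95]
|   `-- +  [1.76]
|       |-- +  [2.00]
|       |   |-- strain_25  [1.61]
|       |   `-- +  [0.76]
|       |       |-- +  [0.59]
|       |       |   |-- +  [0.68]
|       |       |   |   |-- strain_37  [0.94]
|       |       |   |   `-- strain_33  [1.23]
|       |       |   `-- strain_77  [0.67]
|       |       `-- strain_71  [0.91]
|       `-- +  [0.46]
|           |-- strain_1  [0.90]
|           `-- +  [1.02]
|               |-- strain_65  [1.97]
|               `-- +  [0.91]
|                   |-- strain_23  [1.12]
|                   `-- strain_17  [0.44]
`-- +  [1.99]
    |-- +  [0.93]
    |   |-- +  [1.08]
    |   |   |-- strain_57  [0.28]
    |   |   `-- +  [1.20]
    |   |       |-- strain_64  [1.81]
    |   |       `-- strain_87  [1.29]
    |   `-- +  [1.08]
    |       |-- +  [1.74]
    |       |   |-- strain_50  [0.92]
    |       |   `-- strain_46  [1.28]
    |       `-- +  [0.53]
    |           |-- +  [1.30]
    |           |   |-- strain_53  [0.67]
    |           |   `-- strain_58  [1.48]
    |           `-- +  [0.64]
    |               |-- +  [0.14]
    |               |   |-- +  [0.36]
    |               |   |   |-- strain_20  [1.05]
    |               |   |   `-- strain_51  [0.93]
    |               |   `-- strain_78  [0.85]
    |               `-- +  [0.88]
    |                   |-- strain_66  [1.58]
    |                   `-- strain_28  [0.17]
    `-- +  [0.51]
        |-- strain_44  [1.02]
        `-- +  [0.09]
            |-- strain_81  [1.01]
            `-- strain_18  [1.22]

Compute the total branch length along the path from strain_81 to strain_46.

6.64

The path runs strain_81 → … → MRCA → … → strain_46; the MRCA is the node subtending (((strain_57,(strain_64,strain_87)),((strain_50,strain_46),((strain_53,strain_58),(((strain_20,strain_51),strain_78),(strain_66,strain_28))))),(strain_44,(strain_81,strain_18))).
Branch lengths along that path: 1.01 + 0.09 + 0.51 + 0.93 + 1.08 + 1.74 + 1.28 = 6.64.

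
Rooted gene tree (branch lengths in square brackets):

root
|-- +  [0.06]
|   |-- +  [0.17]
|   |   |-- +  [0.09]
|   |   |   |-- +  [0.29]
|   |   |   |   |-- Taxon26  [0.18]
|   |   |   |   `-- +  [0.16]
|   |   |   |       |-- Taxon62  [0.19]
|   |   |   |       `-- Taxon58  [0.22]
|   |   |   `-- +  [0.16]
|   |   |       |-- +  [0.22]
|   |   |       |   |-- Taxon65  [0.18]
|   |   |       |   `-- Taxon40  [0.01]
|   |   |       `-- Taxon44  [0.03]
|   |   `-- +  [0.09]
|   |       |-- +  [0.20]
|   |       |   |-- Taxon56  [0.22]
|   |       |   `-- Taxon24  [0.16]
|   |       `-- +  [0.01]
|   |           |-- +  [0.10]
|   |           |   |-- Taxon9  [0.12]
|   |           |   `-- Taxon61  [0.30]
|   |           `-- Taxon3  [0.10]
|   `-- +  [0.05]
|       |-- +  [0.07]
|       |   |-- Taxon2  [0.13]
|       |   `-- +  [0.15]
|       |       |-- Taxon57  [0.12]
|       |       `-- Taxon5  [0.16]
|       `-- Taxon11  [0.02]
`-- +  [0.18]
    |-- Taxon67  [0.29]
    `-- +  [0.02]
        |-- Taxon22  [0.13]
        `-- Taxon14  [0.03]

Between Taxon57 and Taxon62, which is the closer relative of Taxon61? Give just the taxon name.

Taxon62

The MRCA of Taxon61 and Taxon62 subtends (((Taxon26,(Taxon62,Taxon58)),((Taxon65,Taxon40),Taxon44)),((Taxon56,Taxon24),((Taxon9,Taxon61),Taxon3))) (11 taxa).
The MRCA of Taxon61 and Taxon57 subtends ((((Taxon26,(Taxon62,Taxon58)),((Taxon65,Taxon40),Taxon44)),((Taxon56,Taxon24),((Taxon9,Taxon61),Taxon3))),((Taxon2,(Taxon57,Taxon5)),Taxon11)) (15 taxa).
The first is nested inside the second, so Taxon61 shares a more recent common ancestor with Taxon62.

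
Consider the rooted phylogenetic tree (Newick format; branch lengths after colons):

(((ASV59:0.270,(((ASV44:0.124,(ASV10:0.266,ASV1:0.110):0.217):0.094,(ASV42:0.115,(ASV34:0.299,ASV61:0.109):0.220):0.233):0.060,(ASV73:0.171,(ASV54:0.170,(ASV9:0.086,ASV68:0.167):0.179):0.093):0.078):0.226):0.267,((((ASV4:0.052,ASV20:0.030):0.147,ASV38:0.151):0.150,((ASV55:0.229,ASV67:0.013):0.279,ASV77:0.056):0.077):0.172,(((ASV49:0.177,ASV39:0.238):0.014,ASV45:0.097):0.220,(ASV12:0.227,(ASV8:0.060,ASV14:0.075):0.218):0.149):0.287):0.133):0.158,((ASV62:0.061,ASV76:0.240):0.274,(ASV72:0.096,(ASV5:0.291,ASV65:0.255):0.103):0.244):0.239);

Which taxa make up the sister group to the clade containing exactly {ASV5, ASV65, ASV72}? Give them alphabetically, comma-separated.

ASV62, ASV76

The clade containing exactly {ASV5, ASV65, ASV72} attaches to the tree at the node subtending ((ASV62,ASV76),(ASV72,(ASV5,ASV65))).
The other lineage descending from that same node — the sister group — is (ASV62,ASV76); its 2 tips in alphabetical order are the answer.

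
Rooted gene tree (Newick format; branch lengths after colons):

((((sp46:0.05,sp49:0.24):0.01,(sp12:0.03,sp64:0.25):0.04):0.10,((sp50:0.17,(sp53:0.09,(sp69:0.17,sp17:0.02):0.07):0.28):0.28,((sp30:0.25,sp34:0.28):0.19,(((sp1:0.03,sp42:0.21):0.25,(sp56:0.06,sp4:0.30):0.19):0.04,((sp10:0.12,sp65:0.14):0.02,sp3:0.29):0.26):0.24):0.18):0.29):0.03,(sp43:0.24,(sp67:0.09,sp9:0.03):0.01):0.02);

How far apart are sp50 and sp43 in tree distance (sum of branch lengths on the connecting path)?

The path runs sp50 → … → MRCA → … → sp43; the MRCA is the root of the tree.
Branch lengths along that path: 0.17 + 0.28 + 0.29 + 0.03 + 0.02 + 0.24 = 1.03.

1.03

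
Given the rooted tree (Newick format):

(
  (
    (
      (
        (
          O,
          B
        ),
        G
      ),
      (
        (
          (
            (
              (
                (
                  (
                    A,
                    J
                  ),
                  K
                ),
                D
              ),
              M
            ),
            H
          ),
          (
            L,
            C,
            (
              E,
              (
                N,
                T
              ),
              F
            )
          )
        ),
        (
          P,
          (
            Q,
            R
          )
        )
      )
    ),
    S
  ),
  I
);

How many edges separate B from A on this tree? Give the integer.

The MRCA of B and A is the node subtending (((O,B),G),(((((((A,J),K),D),M),H),(L,C,(E,(N,T),F))),(P,(Q,R)))).
From B up to that node: 3 branches. From A up to the same node: 8 branches. Total: 3 + 8 = 11.

11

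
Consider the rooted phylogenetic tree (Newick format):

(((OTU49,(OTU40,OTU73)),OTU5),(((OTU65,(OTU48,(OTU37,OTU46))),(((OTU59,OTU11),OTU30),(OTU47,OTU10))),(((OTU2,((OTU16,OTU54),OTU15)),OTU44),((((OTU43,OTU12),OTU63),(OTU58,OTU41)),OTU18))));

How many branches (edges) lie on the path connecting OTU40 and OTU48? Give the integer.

9

The MRCA of OTU40 and OTU48 is the root of the tree.
From OTU40 up to that node: 4 branches. From OTU48 up to the same node: 5 branches. Total: 4 + 5 = 9.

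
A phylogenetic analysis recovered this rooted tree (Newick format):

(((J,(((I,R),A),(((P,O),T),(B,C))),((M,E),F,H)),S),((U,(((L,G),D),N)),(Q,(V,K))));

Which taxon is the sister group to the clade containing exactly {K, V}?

Q

The clade containing exactly {K, V} attaches to the tree at the node subtending (Q,(V,K)).
The other lineage descending from that same node — the sister group — is the single tip Q.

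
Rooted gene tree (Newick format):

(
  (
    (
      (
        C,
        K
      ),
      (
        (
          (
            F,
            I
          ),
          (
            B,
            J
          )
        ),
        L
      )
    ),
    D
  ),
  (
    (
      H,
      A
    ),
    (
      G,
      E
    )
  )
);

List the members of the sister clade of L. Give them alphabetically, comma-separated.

B, F, I, J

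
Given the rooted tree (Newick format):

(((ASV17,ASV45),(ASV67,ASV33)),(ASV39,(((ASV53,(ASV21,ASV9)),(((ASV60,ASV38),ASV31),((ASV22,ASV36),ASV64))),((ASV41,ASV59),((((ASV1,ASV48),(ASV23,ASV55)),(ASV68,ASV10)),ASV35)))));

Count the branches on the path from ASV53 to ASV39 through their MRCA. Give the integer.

The MRCA of ASV53 and ASV39 is the node subtending (ASV39,(((ASV53,(ASV21,ASV9)),(((ASV60,ASV38),ASV31),((ASV22,ASV36),ASV64))),((ASV41,ASV59),((((ASV1,ASV48),(ASV23,ASV55)),(ASV68,ASV10)),ASV35)))).
From ASV53 up to that node: 4 branches. From ASV39 up to the same node: 1 branch. Total: 4 + 1 = 5.

5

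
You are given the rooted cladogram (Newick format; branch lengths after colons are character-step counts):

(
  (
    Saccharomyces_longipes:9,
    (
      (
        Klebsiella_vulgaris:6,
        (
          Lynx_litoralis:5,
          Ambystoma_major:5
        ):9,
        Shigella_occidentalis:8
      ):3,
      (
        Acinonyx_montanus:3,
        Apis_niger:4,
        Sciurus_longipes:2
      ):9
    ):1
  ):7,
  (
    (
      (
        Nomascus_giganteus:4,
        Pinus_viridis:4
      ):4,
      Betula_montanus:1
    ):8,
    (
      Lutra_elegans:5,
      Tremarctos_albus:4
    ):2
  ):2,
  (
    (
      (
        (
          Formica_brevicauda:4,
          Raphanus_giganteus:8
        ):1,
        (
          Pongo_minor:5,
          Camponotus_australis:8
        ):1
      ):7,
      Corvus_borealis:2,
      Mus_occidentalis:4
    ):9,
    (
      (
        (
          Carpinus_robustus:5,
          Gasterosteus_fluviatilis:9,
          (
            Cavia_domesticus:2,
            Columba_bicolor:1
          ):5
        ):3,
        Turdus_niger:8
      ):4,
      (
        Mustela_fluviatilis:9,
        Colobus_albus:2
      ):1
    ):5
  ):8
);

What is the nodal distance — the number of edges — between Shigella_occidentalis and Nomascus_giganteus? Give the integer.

8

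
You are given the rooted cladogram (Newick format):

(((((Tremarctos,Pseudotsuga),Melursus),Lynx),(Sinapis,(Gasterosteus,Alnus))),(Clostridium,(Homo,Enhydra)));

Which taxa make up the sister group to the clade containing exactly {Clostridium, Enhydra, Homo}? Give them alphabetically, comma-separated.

The clade containing exactly {Clostridium, Enhydra, Homo} attaches directly to the root of the tree.
The other lineage descending from that same node — the sister group — is ((((Tremarctos,Pseudotsuga),Melursus),Lynx),(Sinapis,(Gasterosteus,Alnus))); its 7 tips in alphabetical order are the answer.

Alnus, Gasterosteus, Lynx, Melursus, Pseudotsuga, Sinapis, Tremarctos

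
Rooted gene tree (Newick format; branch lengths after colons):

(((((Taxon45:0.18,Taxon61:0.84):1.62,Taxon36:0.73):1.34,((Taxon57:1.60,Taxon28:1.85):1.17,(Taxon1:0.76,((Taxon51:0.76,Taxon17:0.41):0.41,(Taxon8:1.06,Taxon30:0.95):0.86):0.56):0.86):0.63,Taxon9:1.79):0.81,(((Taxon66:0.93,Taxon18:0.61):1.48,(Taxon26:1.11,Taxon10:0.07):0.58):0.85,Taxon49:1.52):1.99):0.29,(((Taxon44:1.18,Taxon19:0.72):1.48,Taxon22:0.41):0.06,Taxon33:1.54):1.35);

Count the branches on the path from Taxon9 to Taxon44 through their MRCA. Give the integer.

7

The MRCA of Taxon9 and Taxon44 is the root of the tree.
From Taxon9 up to that node: 3 branches. From Taxon44 up to the same node: 4 branches. Total: 3 + 4 = 7.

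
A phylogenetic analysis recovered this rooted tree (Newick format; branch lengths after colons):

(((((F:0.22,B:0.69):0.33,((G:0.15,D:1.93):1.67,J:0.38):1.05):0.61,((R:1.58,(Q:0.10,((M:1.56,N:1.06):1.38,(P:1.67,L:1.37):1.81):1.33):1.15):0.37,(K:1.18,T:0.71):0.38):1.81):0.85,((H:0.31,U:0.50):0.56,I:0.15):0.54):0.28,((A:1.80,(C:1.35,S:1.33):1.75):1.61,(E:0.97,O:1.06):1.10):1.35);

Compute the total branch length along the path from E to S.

The path runs E → … → MRCA → … → S; the MRCA is the node subtending ((A,(C,S)),(E,O)).
Branch lengths along that path: 0.97 + 1.10 + 1.61 + 1.75 + 1.33 = 6.76.

6.76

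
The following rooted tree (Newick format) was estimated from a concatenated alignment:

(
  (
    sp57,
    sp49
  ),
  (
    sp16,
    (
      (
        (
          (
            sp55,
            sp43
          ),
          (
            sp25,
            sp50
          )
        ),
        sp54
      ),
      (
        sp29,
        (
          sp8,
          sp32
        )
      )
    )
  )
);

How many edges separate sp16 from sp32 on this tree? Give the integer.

The MRCA of sp16 and sp32 is the node subtending (sp16,((((sp55,sp43),(sp25,sp50)),sp54),(sp29,(sp8,sp32)))).
From sp16 up to that node: 1 branch. From sp32 up to the same node: 4 branches. Total: 1 + 4 = 5.

5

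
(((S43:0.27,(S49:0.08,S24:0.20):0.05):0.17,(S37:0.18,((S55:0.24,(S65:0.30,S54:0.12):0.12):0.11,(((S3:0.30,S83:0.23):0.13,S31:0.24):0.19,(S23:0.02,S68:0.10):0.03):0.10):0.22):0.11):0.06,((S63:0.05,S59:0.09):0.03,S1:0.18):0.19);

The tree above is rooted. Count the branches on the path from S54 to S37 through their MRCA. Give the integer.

The MRCA of S54 and S37 is the node subtending (S37,((S55,(S65,S54)),(((S3,S83),S31),(S23,S68)))).
From S54 up to that node: 4 branches. From S37 up to the same node: 1 branch. Total: 4 + 1 = 5.

5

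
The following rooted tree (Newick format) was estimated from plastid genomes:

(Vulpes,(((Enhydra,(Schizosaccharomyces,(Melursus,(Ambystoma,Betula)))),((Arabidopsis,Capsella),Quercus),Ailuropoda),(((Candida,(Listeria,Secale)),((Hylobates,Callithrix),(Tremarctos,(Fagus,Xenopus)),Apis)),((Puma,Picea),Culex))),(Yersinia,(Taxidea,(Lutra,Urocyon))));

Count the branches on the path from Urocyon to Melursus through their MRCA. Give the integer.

The MRCA of Urocyon and Melursus is the root of the tree.
From Urocyon up to that node: 4 branches. From Melursus up to the same node: 6 branches. Total: 4 + 6 = 10.

10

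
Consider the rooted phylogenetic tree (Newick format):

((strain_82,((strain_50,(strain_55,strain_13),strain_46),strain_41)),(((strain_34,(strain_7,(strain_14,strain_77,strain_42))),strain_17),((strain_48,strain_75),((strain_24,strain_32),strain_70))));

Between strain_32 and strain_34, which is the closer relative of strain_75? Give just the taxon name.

strain_32

The MRCA of strain_75 and strain_32 subtends ((strain_48,strain_75),((strain_24,strain_32),strain_70)) (5 taxa).
The MRCA of strain_75 and strain_34 subtends (((strain_34,(strain_7,(strain_14,strain_77,strain_42))),strain_17),((strain_48,strain_75),((strain_24,strain_32),strain_70))) (11 taxa).
The first is nested inside the second, so strain_75 shares a more recent common ancestor with strain_32.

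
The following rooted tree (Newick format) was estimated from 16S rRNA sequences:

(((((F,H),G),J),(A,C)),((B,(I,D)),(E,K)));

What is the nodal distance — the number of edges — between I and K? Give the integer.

The MRCA of I and K is the node subtending ((B,(I,D)),(E,K)).
From I up to that node: 3 branches. From K up to the same node: 2 branches. Total: 3 + 2 = 5.

5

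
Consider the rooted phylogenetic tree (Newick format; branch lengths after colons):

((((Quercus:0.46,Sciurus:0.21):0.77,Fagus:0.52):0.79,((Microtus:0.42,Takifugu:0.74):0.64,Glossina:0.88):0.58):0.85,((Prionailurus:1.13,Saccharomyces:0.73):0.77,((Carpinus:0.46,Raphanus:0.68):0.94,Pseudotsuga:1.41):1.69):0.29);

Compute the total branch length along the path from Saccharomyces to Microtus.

The path runs Saccharomyces → … → MRCA → … → Microtus; the MRCA is the root of the tree.
Branch lengths along that path: 0.73 + 0.77 + 0.29 + 0.85 + 0.58 + 0.64 + 0.42 = 4.28.

4.28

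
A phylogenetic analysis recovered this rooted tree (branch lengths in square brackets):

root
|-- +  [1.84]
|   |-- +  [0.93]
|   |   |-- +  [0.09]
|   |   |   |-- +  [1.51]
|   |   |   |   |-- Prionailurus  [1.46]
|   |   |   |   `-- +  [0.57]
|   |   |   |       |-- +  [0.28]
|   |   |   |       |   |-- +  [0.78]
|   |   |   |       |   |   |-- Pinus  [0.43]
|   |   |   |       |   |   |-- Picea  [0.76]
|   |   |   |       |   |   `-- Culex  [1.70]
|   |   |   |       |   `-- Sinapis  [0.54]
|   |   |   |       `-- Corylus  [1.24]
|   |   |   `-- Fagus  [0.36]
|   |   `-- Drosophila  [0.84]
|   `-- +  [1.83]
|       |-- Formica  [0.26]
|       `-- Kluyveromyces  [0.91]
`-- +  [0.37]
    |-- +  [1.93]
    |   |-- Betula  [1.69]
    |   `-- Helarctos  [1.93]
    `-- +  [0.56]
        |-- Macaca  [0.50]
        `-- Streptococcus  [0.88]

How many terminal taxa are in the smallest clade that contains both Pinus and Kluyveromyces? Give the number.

The MRCA of Pinus and Kluyveromyces is the node subtending ((((Prionailurus,(((Pinus,Picea,Culex),Sinapis),Corylus)),Fagus),Drosophila),(Formica,Kluyveromyces)).
That clade contains 10 terminal taxa: Corylus, Culex, Drosophila, Fagus, Formica, Kluyveromyces, Picea, Pinus, Prionailurus, Sinapis.

10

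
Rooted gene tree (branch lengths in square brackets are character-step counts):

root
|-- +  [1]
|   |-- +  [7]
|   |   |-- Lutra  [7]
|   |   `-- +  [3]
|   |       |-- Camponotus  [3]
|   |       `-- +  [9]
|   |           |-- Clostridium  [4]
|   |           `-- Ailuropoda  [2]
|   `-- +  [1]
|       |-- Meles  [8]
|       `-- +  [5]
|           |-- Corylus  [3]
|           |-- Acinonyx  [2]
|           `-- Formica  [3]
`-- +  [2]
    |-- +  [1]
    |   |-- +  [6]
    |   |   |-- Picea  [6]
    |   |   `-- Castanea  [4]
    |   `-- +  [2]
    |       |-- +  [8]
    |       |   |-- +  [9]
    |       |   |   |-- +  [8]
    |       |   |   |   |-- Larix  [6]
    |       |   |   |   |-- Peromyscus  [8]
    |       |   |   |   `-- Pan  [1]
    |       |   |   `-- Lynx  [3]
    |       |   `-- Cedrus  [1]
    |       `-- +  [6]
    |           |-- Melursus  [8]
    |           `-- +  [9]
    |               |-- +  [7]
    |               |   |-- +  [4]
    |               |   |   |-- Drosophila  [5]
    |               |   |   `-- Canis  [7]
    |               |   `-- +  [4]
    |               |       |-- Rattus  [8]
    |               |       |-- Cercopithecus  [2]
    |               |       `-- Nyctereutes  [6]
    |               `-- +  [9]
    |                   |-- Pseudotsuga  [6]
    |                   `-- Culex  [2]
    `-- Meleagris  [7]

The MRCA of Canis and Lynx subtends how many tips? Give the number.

The MRCA of Canis and Lynx is the node subtending ((((Larix,Peromyscus,Pan),Lynx),Cedrus),(Melursus,(((Drosophila,Canis),(Rattus,Cercopithecus,Nyctereutes)),(Pseudotsuga,Culex)))).
That clade contains 13 terminal taxa: Canis, Cedrus, Cercopithecus, Culex, Drosophila, Larix, Lynx, Melursus, Nyctereutes, Pan, Peromyscus, Pseudotsuga, Rattus.

13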